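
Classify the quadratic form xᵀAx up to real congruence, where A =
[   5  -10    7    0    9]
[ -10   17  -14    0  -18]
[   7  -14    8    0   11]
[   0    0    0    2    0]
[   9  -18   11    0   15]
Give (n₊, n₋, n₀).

Answer: (3, 2, 0)

Derivation:
step 0: pivot 5 → sign +
step 1: pivot -3 → sign −
step 2: pivot -9/5 → sign −
step 3: pivot 2 → sign +
step 4: pivot 2/9 → sign +
signature = (3, 2, 0)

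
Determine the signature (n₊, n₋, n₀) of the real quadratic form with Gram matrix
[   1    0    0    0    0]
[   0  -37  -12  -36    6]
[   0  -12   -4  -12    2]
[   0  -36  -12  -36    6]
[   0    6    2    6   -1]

step 0: pivot 1 → sign +
step 1: pivot -37 → sign −
step 2: pivot -4/37 → sign −
step 3: row/col 3 already zero → sign 0
step 4: row/col 4 already zero → sign 0
signature = (1, 2, 2)

Answer: (1, 2, 2)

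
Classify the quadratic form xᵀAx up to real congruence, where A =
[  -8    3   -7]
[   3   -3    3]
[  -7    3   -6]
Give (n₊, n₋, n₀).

Answer: (1, 2, 0)

Derivation:
step 0: pivot -8 → sign −
step 1: pivot -15/8 → sign −
step 2: pivot 1/5 → sign +
signature = (1, 2, 0)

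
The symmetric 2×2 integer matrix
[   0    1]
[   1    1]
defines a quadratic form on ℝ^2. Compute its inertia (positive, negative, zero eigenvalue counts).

step 0: pivot 1 → sign +
step 1: pivot -1 → sign −
signature = (1, 1, 0)

Answer: (1, 1, 0)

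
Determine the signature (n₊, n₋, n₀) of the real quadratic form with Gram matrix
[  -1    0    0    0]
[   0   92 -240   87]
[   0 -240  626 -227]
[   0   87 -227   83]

step 0: pivot -1 → sign −
step 1: pivot 92 → sign +
step 2: pivot -2/23 → sign −
step 3: pivot 3/4 → sign +
signature = (2, 2, 0)

Answer: (2, 2, 0)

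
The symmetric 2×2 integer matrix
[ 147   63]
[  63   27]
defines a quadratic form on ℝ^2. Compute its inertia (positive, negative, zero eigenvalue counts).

step 0: pivot 147 → sign +
step 1: row/col 1 already zero → sign 0
signature = (1, 0, 1)

Answer: (1, 0, 1)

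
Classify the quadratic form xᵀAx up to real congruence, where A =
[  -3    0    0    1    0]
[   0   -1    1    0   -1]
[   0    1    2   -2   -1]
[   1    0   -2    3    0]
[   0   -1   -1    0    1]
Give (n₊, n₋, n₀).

step 0: pivot -3 → sign −
step 1: pivot -1 → sign −
step 2: pivot 3 → sign +
step 3: pivot 2 → sign +
step 4: pivot -2/9 → sign −
signature = (2, 3, 0)

Answer: (2, 3, 0)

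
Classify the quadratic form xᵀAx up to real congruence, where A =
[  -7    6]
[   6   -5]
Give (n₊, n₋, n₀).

Answer: (1, 1, 0)

Derivation:
step 0: pivot -7 → sign −
step 1: pivot 1/7 → sign +
signature = (1, 1, 0)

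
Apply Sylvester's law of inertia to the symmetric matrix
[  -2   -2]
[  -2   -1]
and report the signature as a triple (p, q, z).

step 0: pivot -2 → sign −
step 1: pivot 1 → sign +
signature = (1, 1, 0)

Answer: (1, 1, 0)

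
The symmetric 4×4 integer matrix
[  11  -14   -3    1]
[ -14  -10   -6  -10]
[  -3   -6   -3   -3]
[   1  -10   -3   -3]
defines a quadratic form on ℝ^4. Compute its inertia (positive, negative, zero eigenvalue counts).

Answer: (1, 2, 1)

Derivation:
step 0: pivot 11 → sign +
step 1: pivot -306/11 → sign −
step 2: pivot -6/17 → sign −
step 3: row/col 3 already zero → sign 0
signature = (1, 2, 1)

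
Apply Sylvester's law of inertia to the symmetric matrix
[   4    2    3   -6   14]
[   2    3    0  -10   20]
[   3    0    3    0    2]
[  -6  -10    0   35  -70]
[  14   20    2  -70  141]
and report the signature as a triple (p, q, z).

step 0: pivot 4 → sign +
step 1: pivot 2 → sign +
step 2: pivot -3/8 → sign −
step 3: pivot 3 → sign +
step 4: pivot -1/3 → sign −
signature = (3, 2, 0)

Answer: (3, 2, 0)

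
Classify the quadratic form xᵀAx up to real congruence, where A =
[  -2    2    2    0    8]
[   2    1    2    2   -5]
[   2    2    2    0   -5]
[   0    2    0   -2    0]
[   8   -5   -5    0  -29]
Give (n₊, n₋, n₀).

step 0: pivot -2 → sign −
step 1: pivot 3 → sign +
step 2: pivot -4/3 → sign −
step 3: pivot 2 → sign +
step 4: pivot 3/4 → sign +
signature = (3, 2, 0)

Answer: (3, 2, 0)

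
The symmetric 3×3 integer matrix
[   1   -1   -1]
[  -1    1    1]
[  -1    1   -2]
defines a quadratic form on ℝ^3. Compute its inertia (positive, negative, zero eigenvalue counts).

step 0: pivot 1 → sign +
step 1: pivot -3 → sign −
step 2: row/col 2 already zero → sign 0
signature = (1, 1, 1)

Answer: (1, 1, 1)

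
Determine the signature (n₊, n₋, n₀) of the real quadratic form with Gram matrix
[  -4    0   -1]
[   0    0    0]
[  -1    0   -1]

Answer: (0, 2, 1)

Derivation:
step 0: pivot -4 → sign −
step 1: pivot -3/4 → sign −
step 2: row/col 2 already zero → sign 0
signature = (0, 2, 1)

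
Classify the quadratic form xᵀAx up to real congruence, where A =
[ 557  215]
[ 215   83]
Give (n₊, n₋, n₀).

step 0: pivot 557 → sign +
step 1: pivot 6/557 → sign +
signature = (2, 0, 0)

Answer: (2, 0, 0)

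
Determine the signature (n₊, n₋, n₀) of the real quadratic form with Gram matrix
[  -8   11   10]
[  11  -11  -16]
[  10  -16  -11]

Answer: (2, 1, 0)

Derivation:
step 0: pivot -8 → sign −
step 1: pivot 33/8 → sign +
step 2: pivot 3/11 → sign +
signature = (2, 1, 0)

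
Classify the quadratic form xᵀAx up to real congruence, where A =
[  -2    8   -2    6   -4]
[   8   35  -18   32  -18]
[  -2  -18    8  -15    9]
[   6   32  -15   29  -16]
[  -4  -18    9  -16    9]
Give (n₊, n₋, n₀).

Answer: (2, 3, 0)

Derivation:
step 0: pivot -2 → sign −
step 1: pivot 67 → sign +
step 2: pivot -6/67 → sign −
step 3: pivot 37/6 → sign +
step 4: pivot -2/37 → sign −
signature = (2, 3, 0)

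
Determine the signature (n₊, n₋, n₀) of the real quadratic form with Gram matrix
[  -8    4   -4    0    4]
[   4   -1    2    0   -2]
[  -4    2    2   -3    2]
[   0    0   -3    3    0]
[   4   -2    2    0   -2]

Answer: (3, 1, 1)

Derivation:
step 0: pivot -8 → sign −
step 1: pivot 1 → sign +
step 2: pivot 4 → sign +
step 3: pivot 3/4 → sign +
step 4: row/col 4 already zero → sign 0
signature = (3, 1, 1)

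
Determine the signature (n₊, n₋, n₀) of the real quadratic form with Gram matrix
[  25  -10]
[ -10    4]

step 0: pivot 25 → sign +
step 1: row/col 1 already zero → sign 0
signature = (1, 0, 1)

Answer: (1, 0, 1)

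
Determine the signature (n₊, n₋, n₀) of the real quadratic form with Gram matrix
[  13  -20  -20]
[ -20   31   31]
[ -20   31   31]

step 0: pivot 13 → sign +
step 1: pivot 3/13 → sign +
step 2: row/col 2 already zero → sign 0
signature = (2, 0, 1)

Answer: (2, 0, 1)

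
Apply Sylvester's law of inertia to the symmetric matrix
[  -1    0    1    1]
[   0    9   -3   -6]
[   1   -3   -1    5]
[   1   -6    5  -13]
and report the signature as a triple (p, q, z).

step 0: pivot -1 → sign −
step 1: pivot 9 → sign +
step 2: pivot -1 → sign −
step 3: row/col 3 already zero → sign 0
signature = (1, 2, 1)

Answer: (1, 2, 1)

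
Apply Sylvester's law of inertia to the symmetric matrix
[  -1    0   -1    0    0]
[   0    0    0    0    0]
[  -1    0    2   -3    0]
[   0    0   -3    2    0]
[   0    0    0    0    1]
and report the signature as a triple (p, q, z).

step 0: pivot -1 → sign −
step 1: pivot 3 → sign +
step 2: pivot -1 → sign −
step 3: pivot 1 → sign +
step 4: row/col 4 already zero → sign 0
signature = (2, 2, 1)

Answer: (2, 2, 1)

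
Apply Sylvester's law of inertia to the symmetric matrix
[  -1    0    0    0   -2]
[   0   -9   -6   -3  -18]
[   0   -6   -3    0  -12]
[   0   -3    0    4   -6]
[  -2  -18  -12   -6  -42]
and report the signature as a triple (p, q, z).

Answer: (2, 3, 0)

Derivation:
step 0: pivot -1 → sign −
step 1: pivot -9 → sign −
step 2: pivot 1 → sign +
step 3: pivot 1 → sign +
step 4: pivot -2 → sign −
signature = (2, 3, 0)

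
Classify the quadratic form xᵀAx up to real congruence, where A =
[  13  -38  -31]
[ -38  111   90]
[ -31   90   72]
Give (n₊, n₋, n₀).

Answer: (2, 1, 0)

Derivation:
step 0: pivot 13 → sign +
step 1: pivot -1/13 → sign −
step 2: pivot 3 → sign +
signature = (2, 1, 0)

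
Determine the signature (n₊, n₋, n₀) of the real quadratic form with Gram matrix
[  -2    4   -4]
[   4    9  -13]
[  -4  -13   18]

step 0: pivot -2 → sign −
step 1: pivot 17 → sign +
step 2: pivot 1/17 → sign +
signature = (2, 1, 0)

Answer: (2, 1, 0)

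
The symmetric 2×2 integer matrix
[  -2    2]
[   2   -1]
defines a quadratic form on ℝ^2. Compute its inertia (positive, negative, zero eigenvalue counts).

step 0: pivot -2 → sign −
step 1: pivot 1 → sign +
signature = (1, 1, 0)

Answer: (1, 1, 0)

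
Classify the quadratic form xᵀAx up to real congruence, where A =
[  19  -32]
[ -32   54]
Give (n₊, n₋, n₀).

Answer: (2, 0, 0)

Derivation:
step 0: pivot 19 → sign +
step 1: pivot 2/19 → sign +
signature = (2, 0, 0)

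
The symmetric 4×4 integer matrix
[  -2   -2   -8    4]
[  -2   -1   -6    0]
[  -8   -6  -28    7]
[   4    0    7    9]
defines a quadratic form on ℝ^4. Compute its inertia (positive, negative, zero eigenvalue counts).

step 0: pivot -2 → sign −
step 1: pivot 1 → sign +
step 2: pivot 1 → sign +
step 3: pivot -1 → sign −
signature = (2, 2, 0)

Answer: (2, 2, 0)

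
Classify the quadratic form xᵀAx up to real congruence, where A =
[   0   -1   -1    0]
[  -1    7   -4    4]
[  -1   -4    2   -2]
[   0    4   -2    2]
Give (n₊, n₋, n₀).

Answer: (2, 2, 0)

Derivation:
step 0: pivot 7 → sign +
step 1: pivot -1/7 → sign −
step 2: pivot 17 → sign +
step 3: pivot -2/17 → sign −
signature = (2, 2, 0)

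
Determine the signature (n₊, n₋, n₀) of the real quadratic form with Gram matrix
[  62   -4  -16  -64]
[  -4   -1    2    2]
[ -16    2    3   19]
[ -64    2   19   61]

step 0: pivot 62 → sign +
step 1: pivot -39/31 → sign −
step 2: pivot -5/13 → sign −
step 3: pivot 2/5 → sign +
signature = (2, 2, 0)

Answer: (2, 2, 0)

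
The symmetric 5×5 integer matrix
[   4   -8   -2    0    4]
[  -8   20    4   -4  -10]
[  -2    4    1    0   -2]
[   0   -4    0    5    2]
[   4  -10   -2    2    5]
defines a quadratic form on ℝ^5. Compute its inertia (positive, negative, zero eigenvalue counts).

Answer: (3, 0, 2)

Derivation:
step 0: pivot 4 → sign +
step 1: pivot 4 → sign +
step 2: pivot 1 → sign +
step 3: row/col 3 already zero → sign 0
step 4: row/col 4 already zero → sign 0
signature = (3, 0, 2)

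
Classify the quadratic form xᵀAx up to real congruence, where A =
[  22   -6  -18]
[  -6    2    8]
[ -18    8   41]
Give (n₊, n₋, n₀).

Answer: (2, 0, 1)

Derivation:
step 0: pivot 22 → sign +
step 1: pivot 4/11 → sign +
step 2: row/col 2 already zero → sign 0
signature = (2, 0, 1)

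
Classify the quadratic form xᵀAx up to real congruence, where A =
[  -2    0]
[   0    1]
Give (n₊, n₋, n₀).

Answer: (1, 1, 0)

Derivation:
step 0: pivot -2 → sign −
step 1: pivot 1 → sign +
signature = (1, 1, 0)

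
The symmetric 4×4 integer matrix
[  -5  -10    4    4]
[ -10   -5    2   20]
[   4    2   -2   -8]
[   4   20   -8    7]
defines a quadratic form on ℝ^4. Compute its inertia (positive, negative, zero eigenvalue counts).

step 0: pivot -5 → sign −
step 1: pivot 15 → sign +
step 2: pivot -6/5 → sign −
step 3: pivot 3/5 → sign +
signature = (2, 2, 0)

Answer: (2, 2, 0)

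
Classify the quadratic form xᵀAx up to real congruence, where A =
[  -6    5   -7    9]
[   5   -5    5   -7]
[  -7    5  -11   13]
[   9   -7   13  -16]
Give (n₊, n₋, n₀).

step 0: pivot -6 → sign −
step 1: pivot -5/6 → sign −
step 2: pivot -2 → sign −
step 3: pivot -1/5 → sign −
signature = (0, 4, 0)

Answer: (0, 4, 0)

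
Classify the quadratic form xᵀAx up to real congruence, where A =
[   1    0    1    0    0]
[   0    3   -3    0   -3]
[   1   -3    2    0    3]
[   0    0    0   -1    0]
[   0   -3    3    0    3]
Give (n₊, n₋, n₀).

step 0: pivot 1 → sign +
step 1: pivot 3 → sign +
step 2: pivot -2 → sign −
step 3: pivot -1 → sign −
step 4: row/col 4 already zero → sign 0
signature = (2, 2, 1)

Answer: (2, 2, 1)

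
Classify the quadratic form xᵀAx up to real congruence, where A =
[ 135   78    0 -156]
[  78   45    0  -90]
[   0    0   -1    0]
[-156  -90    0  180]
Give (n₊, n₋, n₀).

Answer: (1, 2, 1)

Derivation:
step 0: pivot 135 → sign +
step 1: pivot -1/15 → sign −
step 2: pivot -1 → sign −
step 3: row/col 3 already zero → sign 0
signature = (1, 2, 1)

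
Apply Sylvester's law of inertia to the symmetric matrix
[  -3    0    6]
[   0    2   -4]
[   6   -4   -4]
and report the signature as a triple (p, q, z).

Answer: (1, 1, 1)

Derivation:
step 0: pivot -3 → sign −
step 1: pivot 2 → sign +
step 2: row/col 2 already zero → sign 0
signature = (1, 1, 1)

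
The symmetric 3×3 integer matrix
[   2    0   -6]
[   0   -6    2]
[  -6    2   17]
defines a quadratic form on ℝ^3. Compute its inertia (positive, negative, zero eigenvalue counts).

step 0: pivot 2 → sign +
step 1: pivot -6 → sign −
step 2: pivot -1/3 → sign −
signature = (1, 2, 0)

Answer: (1, 2, 0)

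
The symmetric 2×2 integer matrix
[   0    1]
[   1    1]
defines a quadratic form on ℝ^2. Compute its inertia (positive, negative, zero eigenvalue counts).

step 0: pivot 1 → sign +
step 1: pivot -1 → sign −
signature = (1, 1, 0)

Answer: (1, 1, 0)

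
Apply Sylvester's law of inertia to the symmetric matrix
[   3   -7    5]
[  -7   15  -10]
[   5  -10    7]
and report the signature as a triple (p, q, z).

Answer: (2, 1, 0)

Derivation:
step 0: pivot 3 → sign +
step 1: pivot -4/3 → sign −
step 2: pivot 3/4 → sign +
signature = (2, 1, 0)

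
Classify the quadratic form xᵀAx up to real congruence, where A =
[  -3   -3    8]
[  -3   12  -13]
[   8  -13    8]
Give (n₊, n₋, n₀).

Answer: (1, 2, 0)

Derivation:
step 0: pivot -3 → sign −
step 1: pivot 15 → sign +
step 2: pivot -1/15 → sign −
signature = (1, 2, 0)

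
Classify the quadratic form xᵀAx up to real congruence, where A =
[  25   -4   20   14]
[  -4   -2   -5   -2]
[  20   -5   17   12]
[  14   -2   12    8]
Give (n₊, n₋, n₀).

Answer: (2, 1, 1)

Derivation:
step 0: pivot 25 → sign +
step 1: pivot -66/25 → sign −
step 2: pivot 49/22 → sign +
step 3: row/col 3 already zero → sign 0
signature = (2, 1, 1)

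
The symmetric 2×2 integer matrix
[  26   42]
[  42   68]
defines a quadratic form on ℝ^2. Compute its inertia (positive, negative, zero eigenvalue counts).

step 0: pivot 26 → sign +
step 1: pivot 2/13 → sign +
signature = (2, 0, 0)

Answer: (2, 0, 0)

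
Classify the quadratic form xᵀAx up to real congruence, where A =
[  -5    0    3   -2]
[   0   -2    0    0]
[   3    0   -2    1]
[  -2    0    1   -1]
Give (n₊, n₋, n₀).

step 0: pivot -5 → sign −
step 1: pivot -2 → sign −
step 2: pivot -1/5 → sign −
step 3: row/col 3 already zero → sign 0
signature = (0, 3, 1)

Answer: (0, 3, 1)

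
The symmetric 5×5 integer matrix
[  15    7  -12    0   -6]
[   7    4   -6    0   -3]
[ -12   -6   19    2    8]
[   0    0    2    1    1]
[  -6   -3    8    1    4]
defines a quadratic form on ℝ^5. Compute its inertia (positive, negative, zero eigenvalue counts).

Answer: (5, 0, 0)

Derivation:
step 0: pivot 15 → sign +
step 1: pivot 11/15 → sign +
step 2: pivot 101/11 → sign +
step 3: pivot 57/101 → sign +
step 4: pivot 6/19 → sign +
signature = (5, 0, 0)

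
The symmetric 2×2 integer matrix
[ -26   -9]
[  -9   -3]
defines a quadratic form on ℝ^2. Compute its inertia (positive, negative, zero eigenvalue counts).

step 0: pivot -26 → sign −
step 1: pivot 3/26 → sign +
signature = (1, 1, 0)

Answer: (1, 1, 0)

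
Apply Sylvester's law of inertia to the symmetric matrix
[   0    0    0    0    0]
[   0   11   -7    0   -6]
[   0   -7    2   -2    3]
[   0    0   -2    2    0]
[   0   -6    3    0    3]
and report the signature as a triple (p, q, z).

Answer: (2, 2, 1)

Derivation:
step 0: pivot 11 → sign +
step 1: pivot -27/11 → sign −
step 2: pivot 98/27 → sign +
step 3: pivot -6/49 → sign −
step 4: row/col 4 already zero → sign 0
signature = (2, 2, 1)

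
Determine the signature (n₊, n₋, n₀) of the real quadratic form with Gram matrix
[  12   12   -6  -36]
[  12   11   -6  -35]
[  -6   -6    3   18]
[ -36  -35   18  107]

Answer: (1, 1, 2)

Derivation:
step 0: pivot 12 → sign +
step 1: pivot -1 → sign −
step 2: row/col 2 already zero → sign 0
step 3: row/col 3 already zero → sign 0
signature = (1, 1, 2)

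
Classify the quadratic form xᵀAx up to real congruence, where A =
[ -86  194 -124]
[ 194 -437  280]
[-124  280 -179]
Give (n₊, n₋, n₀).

step 0: pivot -86 → sign −
step 1: pivot 27/43 → sign +
step 2: pivot -1/3 → sign −
signature = (1, 2, 0)

Answer: (1, 2, 0)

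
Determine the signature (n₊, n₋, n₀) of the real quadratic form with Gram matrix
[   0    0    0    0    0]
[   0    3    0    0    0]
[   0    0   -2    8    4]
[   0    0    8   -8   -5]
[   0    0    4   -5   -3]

step 0: pivot 3 → sign +
step 1: pivot -2 → sign −
step 2: pivot 24 → sign +
step 3: pivot -1/24 → sign −
step 4: row/col 4 already zero → sign 0
signature = (2, 2, 1)

Answer: (2, 2, 1)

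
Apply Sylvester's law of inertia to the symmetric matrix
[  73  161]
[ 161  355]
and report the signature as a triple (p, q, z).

Answer: (1, 1, 0)

Derivation:
step 0: pivot 73 → sign +
step 1: pivot -6/73 → sign −
signature = (1, 1, 0)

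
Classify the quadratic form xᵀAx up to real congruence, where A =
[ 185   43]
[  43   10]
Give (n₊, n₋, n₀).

Answer: (2, 0, 0)

Derivation:
step 0: pivot 185 → sign +
step 1: pivot 1/185 → sign +
signature = (2, 0, 0)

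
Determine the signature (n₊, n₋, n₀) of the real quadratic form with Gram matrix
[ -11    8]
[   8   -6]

Answer: (0, 2, 0)

Derivation:
step 0: pivot -11 → sign −
step 1: pivot -2/11 → sign −
signature = (0, 2, 0)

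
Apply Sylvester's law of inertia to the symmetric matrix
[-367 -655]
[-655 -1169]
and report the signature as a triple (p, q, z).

Answer: (1, 1, 0)

Derivation:
step 0: pivot -367 → sign −
step 1: pivot 2/367 → sign +
signature = (1, 1, 0)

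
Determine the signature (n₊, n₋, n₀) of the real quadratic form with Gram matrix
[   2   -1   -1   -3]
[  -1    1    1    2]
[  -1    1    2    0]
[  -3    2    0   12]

Answer: (4, 0, 0)

Derivation:
step 0: pivot 2 → sign +
step 1: pivot 1/2 → sign +
step 2: pivot 1 → sign +
step 3: pivot 3 → sign +
signature = (4, 0, 0)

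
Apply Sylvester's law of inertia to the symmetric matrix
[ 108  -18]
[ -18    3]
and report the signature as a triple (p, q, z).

Answer: (1, 0, 1)

Derivation:
step 0: pivot 108 → sign +
step 1: row/col 1 already zero → sign 0
signature = (1, 0, 1)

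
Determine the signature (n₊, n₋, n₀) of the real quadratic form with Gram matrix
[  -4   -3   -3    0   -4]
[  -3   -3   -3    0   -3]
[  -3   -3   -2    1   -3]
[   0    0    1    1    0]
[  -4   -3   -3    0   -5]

step 0: pivot -4 → sign −
step 1: pivot -3/4 → sign −
step 2: pivot 1 → sign +
step 3: pivot -1 → sign −
step 4: row/col 4 already zero → sign 0
signature = (1, 3, 1)

Answer: (1, 3, 1)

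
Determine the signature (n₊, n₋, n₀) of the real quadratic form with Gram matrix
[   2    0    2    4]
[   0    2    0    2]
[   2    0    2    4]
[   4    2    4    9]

step 0: pivot 2 → sign +
step 1: pivot 2 → sign +
step 2: pivot -1 → sign −
step 3: row/col 3 already zero → sign 0
signature = (2, 1, 1)

Answer: (2, 1, 1)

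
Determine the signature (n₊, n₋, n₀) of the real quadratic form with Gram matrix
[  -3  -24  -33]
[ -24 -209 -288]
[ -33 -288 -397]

step 0: pivot -3 → sign −
step 1: pivot -17 → sign −
step 2: pivot -2/17 → sign −
signature = (0, 3, 0)

Answer: (0, 3, 0)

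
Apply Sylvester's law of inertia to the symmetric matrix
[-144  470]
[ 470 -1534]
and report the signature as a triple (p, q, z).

step 0: pivot -144 → sign −
step 1: pivot 1/36 → sign +
signature = (1, 1, 0)

Answer: (1, 1, 0)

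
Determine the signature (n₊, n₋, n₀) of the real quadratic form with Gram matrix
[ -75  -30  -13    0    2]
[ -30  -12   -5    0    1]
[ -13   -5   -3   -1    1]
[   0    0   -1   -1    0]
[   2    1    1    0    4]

Answer: (2, 3, 0)

Derivation:
step 0: pivot -75 → sign −
step 1: pivot -56/75 → sign −
step 2: pivot 3/56 → sign +
step 3: pivot -1 → sign −
step 4: pivot 3 → sign +
signature = (2, 3, 0)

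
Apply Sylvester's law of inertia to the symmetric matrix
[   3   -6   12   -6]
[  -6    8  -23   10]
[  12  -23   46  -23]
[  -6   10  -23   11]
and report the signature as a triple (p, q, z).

Answer: (2, 2, 0)

Derivation:
step 0: pivot 3 → sign +
step 1: pivot -4 → sign −
step 2: pivot -7/4 → sign −
step 3: pivot 1/7 → sign +
signature = (2, 2, 0)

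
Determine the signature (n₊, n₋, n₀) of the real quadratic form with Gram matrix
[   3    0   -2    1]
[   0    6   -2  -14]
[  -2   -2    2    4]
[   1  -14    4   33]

Answer: (2, 0, 2)

Derivation:
step 0: pivot 3 → sign +
step 1: pivot 6 → sign +
step 2: row/col 2 already zero → sign 0
step 3: row/col 3 already zero → sign 0
signature = (2, 0, 2)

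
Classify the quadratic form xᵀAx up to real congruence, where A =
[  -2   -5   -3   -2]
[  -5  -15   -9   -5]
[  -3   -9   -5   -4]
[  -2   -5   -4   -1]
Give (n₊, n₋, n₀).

Answer: (1, 3, 0)

Derivation:
step 0: pivot -2 → sign −
step 1: pivot -5/2 → sign −
step 2: pivot 2/5 → sign +
step 3: pivot -3/2 → sign −
signature = (1, 3, 0)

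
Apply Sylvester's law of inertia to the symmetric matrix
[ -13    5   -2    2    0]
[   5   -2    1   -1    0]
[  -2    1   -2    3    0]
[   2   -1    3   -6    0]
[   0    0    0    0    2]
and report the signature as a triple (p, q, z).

step 0: pivot -13 → sign −
step 1: pivot -1/13 → sign −
step 2: pivot -1 → sign −
step 3: pivot -1 → sign −
step 4: pivot 2 → sign +
signature = (1, 4, 0)

Answer: (1, 4, 0)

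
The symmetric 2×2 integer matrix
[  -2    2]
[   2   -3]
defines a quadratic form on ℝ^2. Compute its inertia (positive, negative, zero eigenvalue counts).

step 0: pivot -2 → sign −
step 1: pivot -1 → sign −
signature = (0, 2, 0)

Answer: (0, 2, 0)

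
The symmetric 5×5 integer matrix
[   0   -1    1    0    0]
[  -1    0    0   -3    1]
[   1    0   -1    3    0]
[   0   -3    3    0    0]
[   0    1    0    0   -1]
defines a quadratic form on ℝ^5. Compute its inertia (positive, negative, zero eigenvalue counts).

step 0: pivot -2 → sign −
step 1: pivot 1/2 → sign +
step 2: pivot -1 → sign −
step 3: row/col 3 already zero → sign 0
step 4: row/col 4 already zero → sign 0
signature = (1, 2, 2)

Answer: (1, 2, 2)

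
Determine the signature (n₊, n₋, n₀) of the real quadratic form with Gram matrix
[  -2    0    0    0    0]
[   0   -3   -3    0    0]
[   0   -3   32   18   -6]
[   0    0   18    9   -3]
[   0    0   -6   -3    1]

Answer: (1, 3, 1)

Derivation:
step 0: pivot -2 → sign −
step 1: pivot -3 → sign −
step 2: pivot 35 → sign +
step 3: pivot -9/35 → sign −
step 4: row/col 4 already zero → sign 0
signature = (1, 3, 1)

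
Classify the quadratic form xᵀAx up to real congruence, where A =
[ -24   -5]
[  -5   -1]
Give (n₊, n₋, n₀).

Answer: (1, 1, 0)

Derivation:
step 0: pivot -24 → sign −
step 1: pivot 1/24 → sign +
signature = (1, 1, 0)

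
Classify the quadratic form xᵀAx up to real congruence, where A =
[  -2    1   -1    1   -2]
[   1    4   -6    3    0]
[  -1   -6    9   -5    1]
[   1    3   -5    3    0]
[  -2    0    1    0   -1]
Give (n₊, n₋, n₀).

step 0: pivot -2 → sign −
step 1: pivot 9/2 → sign +
step 2: pivot 1/9 → sign +
step 3: pivot -1 → sign −
step 4: pivot 2 → sign +
signature = (3, 2, 0)

Answer: (3, 2, 0)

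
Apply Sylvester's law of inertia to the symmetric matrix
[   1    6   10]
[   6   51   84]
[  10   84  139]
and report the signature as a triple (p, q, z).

Answer: (3, 0, 0)

Derivation:
step 0: pivot 1 → sign +
step 1: pivot 15 → sign +
step 2: pivot 3/5 → sign +
signature = (3, 0, 0)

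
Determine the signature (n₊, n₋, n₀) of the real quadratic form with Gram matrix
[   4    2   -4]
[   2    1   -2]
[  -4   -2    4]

step 0: pivot 4 → sign +
step 1: row/col 1 already zero → sign 0
step 2: row/col 2 already zero → sign 0
signature = (1, 0, 2)

Answer: (1, 0, 2)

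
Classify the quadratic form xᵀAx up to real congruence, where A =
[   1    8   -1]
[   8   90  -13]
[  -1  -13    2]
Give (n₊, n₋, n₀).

step 0: pivot 1 → sign +
step 1: pivot 26 → sign +
step 2: pivot 1/26 → sign +
signature = (3, 0, 0)

Answer: (3, 0, 0)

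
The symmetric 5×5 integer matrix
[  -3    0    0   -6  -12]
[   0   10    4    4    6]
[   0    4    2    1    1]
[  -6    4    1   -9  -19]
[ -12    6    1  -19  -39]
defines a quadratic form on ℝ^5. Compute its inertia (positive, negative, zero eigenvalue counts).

step 0: pivot -3 → sign −
step 1: pivot 10 → sign +
step 2: pivot 2/5 → sign +
step 3: pivot 1/2 → sign +
step 4: row/col 4 already zero → sign 0
signature = (3, 1, 1)

Answer: (3, 1, 1)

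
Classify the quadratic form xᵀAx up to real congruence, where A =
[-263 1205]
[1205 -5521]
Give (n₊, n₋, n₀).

step 0: pivot -263 → sign −
step 1: pivot 2/263 → sign +
signature = (1, 1, 0)

Answer: (1, 1, 0)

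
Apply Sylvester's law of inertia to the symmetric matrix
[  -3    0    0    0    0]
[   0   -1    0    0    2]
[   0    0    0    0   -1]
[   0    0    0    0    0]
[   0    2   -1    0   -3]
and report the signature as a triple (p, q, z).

Answer: (1, 3, 1)

Derivation:
step 0: pivot -3 → sign −
step 1: pivot -1 → sign −
step 2: pivot 1 → sign +
step 3: pivot -1 → sign −
step 4: row/col 4 already zero → sign 0
signature = (1, 3, 1)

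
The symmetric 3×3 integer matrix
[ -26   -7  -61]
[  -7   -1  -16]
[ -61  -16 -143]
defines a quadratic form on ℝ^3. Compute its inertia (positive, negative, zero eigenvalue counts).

Answer: (1, 2, 0)

Derivation:
step 0: pivot -26 → sign −
step 1: pivot 23/26 → sign +
step 2: pivot -2/23 → sign −
signature = (1, 2, 0)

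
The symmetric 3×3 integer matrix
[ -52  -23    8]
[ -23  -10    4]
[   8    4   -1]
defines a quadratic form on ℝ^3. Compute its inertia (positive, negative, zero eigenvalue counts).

step 0: pivot -52 → sign −
step 1: pivot 9/52 → sign +
step 2: pivot -1 → sign −
signature = (1, 2, 0)

Answer: (1, 2, 0)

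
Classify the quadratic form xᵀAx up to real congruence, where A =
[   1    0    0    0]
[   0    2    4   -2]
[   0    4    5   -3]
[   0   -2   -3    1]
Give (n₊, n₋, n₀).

step 0: pivot 1 → sign +
step 1: pivot 2 → sign +
step 2: pivot -3 → sign −
step 3: pivot -2/3 → sign −
signature = (2, 2, 0)

Answer: (2, 2, 0)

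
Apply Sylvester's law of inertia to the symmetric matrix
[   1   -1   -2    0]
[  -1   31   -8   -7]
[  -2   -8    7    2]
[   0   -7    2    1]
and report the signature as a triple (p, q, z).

step 0: pivot 1 → sign +
step 1: pivot 30 → sign +
step 2: pivot -1/3 → sign −
step 3: pivot -3/10 → sign −
signature = (2, 2, 0)

Answer: (2, 2, 0)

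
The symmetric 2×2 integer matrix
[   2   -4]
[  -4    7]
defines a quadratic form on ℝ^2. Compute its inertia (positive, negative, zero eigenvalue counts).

Answer: (1, 1, 0)

Derivation:
step 0: pivot 2 → sign +
step 1: pivot -1 → sign −
signature = (1, 1, 0)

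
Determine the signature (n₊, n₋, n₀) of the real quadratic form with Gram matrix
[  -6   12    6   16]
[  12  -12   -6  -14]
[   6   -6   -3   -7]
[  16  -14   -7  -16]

step 0: pivot -6 → sign −
step 1: pivot 12 → sign +
step 2: pivot -1/3 → sign −
step 3: row/col 3 already zero → sign 0
signature = (1, 2, 1)

Answer: (1, 2, 1)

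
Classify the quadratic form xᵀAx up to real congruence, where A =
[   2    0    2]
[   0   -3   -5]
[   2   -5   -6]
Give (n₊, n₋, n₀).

step 0: pivot 2 → sign +
step 1: pivot -3 → sign −
step 2: pivot 1/3 → sign +
signature = (2, 1, 0)

Answer: (2, 1, 0)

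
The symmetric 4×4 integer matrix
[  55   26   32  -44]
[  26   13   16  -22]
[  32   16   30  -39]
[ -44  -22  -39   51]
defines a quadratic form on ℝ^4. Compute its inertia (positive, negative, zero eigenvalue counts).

Answer: (3, 1, 0)

Derivation:
step 0: pivot 55 → sign +
step 1: pivot 39/55 → sign +
step 2: pivot 134/13 → sign +
step 3: pivot -3/134 → sign −
signature = (3, 1, 0)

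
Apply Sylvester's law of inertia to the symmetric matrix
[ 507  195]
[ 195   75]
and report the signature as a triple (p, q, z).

step 0: pivot 507 → sign +
step 1: row/col 1 already zero → sign 0
signature = (1, 0, 1)

Answer: (1, 0, 1)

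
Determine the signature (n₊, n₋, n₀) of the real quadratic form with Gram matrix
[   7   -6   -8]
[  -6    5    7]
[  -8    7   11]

step 0: pivot 7 → sign +
step 1: pivot -1/7 → sign −
step 2: pivot 2 → sign +
signature = (2, 1, 0)

Answer: (2, 1, 0)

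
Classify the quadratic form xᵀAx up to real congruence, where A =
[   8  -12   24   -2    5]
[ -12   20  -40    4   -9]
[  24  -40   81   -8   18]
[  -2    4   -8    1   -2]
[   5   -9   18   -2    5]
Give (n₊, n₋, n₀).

Answer: (4, 0, 1)

Derivation:
step 0: pivot 8 → sign +
step 1: pivot 2 → sign +
step 2: pivot 1 → sign +
step 3: pivot 3/4 → sign +
step 4: row/col 4 already zero → sign 0
signature = (4, 0, 1)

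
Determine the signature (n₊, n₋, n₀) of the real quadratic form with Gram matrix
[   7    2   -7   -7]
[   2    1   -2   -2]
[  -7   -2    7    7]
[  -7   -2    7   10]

step 0: pivot 7 → sign +
step 1: pivot 3/7 → sign +
step 2: pivot 3 → sign +
step 3: row/col 3 already zero → sign 0
signature = (3, 0, 1)

Answer: (3, 0, 1)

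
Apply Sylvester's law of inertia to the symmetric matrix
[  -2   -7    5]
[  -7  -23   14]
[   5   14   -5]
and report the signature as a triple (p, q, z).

step 0: pivot -2 → sign −
step 1: pivot 3/2 → sign +
step 2: pivot -2/3 → sign −
signature = (1, 2, 0)

Answer: (1, 2, 0)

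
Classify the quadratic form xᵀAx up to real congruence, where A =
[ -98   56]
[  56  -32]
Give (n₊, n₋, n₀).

step 0: pivot -98 → sign −
step 1: row/col 1 already zero → sign 0
signature = (0, 1, 1)

Answer: (0, 1, 1)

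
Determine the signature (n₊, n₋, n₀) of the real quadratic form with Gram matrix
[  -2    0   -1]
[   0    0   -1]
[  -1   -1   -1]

Answer: (1, 2, 0)

Derivation:
step 0: pivot -2 → sign −
step 1: pivot -1/2 → sign −
step 2: pivot 2 → sign +
signature = (1, 2, 0)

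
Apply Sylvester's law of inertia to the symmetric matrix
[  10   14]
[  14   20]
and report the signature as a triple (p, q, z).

Answer: (2, 0, 0)

Derivation:
step 0: pivot 10 → sign +
step 1: pivot 2/5 → sign +
signature = (2, 0, 0)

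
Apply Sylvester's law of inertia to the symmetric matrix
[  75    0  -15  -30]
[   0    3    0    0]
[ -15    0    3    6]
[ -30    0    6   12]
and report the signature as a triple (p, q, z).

step 0: pivot 75 → sign +
step 1: pivot 3 → sign +
step 2: row/col 2 already zero → sign 0
step 3: row/col 3 already zero → sign 0
signature = (2, 0, 2)

Answer: (2, 0, 2)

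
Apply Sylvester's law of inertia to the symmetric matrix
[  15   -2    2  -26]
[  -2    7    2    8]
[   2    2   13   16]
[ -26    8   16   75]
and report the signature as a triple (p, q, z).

Answer: (3, 1, 0)

Derivation:
step 0: pivot 15 → sign +
step 1: pivot 101/15 → sign +
step 2: pivot 1209/101 → sign +
step 3: pivot -3/403 → sign −
signature = (3, 1, 0)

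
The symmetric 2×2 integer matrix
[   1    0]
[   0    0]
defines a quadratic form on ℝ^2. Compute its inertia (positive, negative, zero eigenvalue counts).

step 0: pivot 1 → sign +
step 1: row/col 1 already zero → sign 0
signature = (1, 0, 1)

Answer: (1, 0, 1)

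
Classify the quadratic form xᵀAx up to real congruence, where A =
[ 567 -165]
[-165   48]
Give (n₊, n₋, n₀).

Answer: (1, 1, 0)

Derivation:
step 0: pivot 567 → sign +
step 1: pivot -1/63 → sign −
signature = (1, 1, 0)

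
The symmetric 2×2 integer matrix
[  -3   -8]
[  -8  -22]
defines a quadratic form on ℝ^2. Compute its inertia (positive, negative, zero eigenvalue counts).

step 0: pivot -3 → sign −
step 1: pivot -2/3 → sign −
signature = (0, 2, 0)

Answer: (0, 2, 0)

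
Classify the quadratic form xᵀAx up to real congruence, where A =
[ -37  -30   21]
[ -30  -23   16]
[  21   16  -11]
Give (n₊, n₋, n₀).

step 0: pivot -37 → sign −
step 1: pivot 49/37 → sign +
step 2: pivot 6/49 → sign +
signature = (2, 1, 0)

Answer: (2, 1, 0)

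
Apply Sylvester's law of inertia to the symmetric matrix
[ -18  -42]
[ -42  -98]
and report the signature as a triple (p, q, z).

Answer: (0, 1, 1)

Derivation:
step 0: pivot -18 → sign −
step 1: row/col 1 already zero → sign 0
signature = (0, 1, 1)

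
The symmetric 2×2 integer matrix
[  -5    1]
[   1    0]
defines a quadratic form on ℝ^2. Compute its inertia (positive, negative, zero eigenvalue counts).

Answer: (1, 1, 0)

Derivation:
step 0: pivot -5 → sign −
step 1: pivot 1/5 → sign +
signature = (1, 1, 0)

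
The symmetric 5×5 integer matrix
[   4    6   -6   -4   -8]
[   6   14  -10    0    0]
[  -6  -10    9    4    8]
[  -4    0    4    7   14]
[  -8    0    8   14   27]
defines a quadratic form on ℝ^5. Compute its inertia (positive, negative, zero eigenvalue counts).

Answer: (2, 3, 0)

Derivation:
step 0: pivot 4 → sign +
step 1: pivot 5 → sign +
step 2: pivot -1/5 → sign −
step 3: pivot -1 → sign −
step 4: pivot -1 → sign −
signature = (2, 3, 0)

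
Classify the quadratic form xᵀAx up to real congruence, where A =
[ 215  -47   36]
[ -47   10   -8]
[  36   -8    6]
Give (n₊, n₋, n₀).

Answer: (2, 1, 0)

Derivation:
step 0: pivot 215 → sign +
step 1: pivot -59/215 → sign −
step 2: pivot 2/59 → sign +
signature = (2, 1, 0)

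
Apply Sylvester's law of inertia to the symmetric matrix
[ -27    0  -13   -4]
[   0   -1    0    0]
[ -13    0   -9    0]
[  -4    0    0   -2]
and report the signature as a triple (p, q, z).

step 0: pivot -27 → sign −
step 1: pivot -1 → sign −
step 2: pivot -74/27 → sign −
step 3: pivot -2/37 → sign −
signature = (0, 4, 0)

Answer: (0, 4, 0)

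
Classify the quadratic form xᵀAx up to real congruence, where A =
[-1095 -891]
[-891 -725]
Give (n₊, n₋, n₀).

step 0: pivot -1095 → sign −
step 1: pivot 2/365 → sign +
signature = (1, 1, 0)

Answer: (1, 1, 0)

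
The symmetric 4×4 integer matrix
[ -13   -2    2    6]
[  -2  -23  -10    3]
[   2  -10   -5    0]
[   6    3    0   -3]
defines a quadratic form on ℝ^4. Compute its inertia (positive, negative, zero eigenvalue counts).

Answer: (0, 3, 1)

Derivation:
step 0: pivot -13 → sign −
step 1: pivot -295/13 → sign −
step 2: pivot -3/295 → sign −
step 3: row/col 3 already zero → sign 0
signature = (0, 3, 1)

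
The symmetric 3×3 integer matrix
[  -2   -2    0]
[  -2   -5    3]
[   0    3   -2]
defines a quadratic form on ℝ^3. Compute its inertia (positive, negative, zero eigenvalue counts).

step 0: pivot -2 → sign −
step 1: pivot -3 → sign −
step 2: pivot 1 → sign +
signature = (1, 2, 0)

Answer: (1, 2, 0)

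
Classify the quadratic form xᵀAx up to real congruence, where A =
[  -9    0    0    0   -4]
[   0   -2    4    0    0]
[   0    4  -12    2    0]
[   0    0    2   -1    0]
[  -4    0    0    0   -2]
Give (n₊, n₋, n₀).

step 0: pivot -9 → sign −
step 1: pivot -2 → sign −
step 2: pivot -4 → sign −
step 3: pivot -2/9 → sign −
step 4: row/col 4 already zero → sign 0
signature = (0, 4, 1)

Answer: (0, 4, 1)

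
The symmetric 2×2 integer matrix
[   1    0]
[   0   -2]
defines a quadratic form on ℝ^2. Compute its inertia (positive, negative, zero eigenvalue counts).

Answer: (1, 1, 0)

Derivation:
step 0: pivot 1 → sign +
step 1: pivot -2 → sign −
signature = (1, 1, 0)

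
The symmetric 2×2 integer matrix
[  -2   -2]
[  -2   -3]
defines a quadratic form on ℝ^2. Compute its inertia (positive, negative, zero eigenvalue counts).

step 0: pivot -2 → sign −
step 1: pivot -1 → sign −
signature = (0, 2, 0)

Answer: (0, 2, 0)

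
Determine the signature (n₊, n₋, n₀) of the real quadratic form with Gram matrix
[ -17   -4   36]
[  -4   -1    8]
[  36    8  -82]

Answer: (0, 3, 0)

Derivation:
step 0: pivot -17 → sign −
step 1: pivot -1/17 → sign −
step 2: pivot -2 → sign −
signature = (0, 3, 0)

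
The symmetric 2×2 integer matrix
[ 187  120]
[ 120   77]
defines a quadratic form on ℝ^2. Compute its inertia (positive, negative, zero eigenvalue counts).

step 0: pivot 187 → sign +
step 1: pivot -1/187 → sign −
signature = (1, 1, 0)

Answer: (1, 1, 0)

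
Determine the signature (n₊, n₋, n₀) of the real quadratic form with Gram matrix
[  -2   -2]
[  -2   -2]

Answer: (0, 1, 1)

Derivation:
step 0: pivot -2 → sign −
step 1: row/col 1 already zero → sign 0
signature = (0, 1, 1)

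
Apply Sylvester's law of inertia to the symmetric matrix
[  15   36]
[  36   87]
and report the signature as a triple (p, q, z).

step 0: pivot 15 → sign +
step 1: pivot 3/5 → sign +
signature = (2, 0, 0)

Answer: (2, 0, 0)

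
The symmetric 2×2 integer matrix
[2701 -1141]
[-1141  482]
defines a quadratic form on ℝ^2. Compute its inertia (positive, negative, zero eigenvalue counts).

step 0: pivot 2701 → sign +
step 1: pivot 1/2701 → sign +
signature = (2, 0, 0)

Answer: (2, 0, 0)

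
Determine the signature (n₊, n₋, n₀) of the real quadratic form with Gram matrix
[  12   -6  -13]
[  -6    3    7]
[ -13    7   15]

step 0: pivot 12 → sign +
step 1: pivot 11/12 → sign +
step 2: pivot -3/11 → sign −
signature = (2, 1, 0)

Answer: (2, 1, 0)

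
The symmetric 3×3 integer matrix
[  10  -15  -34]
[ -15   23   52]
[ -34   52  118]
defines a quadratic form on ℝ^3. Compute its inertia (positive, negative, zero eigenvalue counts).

step 0: pivot 10 → sign +
step 1: pivot 1/2 → sign +
step 2: pivot 2/5 → sign +
signature = (3, 0, 0)

Answer: (3, 0, 0)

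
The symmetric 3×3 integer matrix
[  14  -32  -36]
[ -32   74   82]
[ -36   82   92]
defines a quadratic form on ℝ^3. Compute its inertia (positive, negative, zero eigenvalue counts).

step 0: pivot 14 → sign +
step 1: pivot 6/7 → sign +
step 2: pivot -2/3 → sign −
signature = (2, 1, 0)

Answer: (2, 1, 0)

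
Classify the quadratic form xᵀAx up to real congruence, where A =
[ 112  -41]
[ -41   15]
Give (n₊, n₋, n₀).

step 0: pivot 112 → sign +
step 1: pivot -1/112 → sign −
signature = (1, 1, 0)

Answer: (1, 1, 0)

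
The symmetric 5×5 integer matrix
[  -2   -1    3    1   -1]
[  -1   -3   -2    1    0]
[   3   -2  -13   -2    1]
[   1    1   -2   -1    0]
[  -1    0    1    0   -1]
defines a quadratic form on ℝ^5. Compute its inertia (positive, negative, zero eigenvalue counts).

Answer: (0, 3, 2)

Derivation:
step 0: pivot -2 → sign −
step 1: pivot -5/2 → sign −
step 2: pivot -18/5 → sign −
step 3: row/col 3 already zero → sign 0
step 4: row/col 4 already zero → sign 0
signature = (0, 3, 2)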